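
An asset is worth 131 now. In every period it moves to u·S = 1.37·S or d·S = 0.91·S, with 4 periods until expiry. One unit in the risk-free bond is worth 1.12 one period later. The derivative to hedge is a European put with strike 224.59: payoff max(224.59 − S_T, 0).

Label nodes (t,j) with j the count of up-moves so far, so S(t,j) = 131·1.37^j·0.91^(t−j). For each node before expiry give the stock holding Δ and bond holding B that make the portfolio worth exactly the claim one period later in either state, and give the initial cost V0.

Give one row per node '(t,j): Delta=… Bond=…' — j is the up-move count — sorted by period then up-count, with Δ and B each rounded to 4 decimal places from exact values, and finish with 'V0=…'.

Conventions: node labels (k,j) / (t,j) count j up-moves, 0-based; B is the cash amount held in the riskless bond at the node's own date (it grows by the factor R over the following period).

No-arbitrage ⇒ martingale measure with p* = (R−d)/(u−d) = 0.4565.
Terminal payoffs: V(4,0)=134.7568, V(4,1)=89.3466, V(4,2)=20.9818, V(4,3)=0.0000, V(4,4)=0.0000
(3,0): S=98.7178. Δ = (V_up−V_dn)/(S_up−S_dn) = (89.3466−134.7568)/(135.2434−89.8332) = -1.0000. V = [p*·89.3466 + (1−p*)·134.7568]/1.12 = 101.8090. B = V − Δ·S = 200.5268.
(3,1): S=148.6191. Δ = (V_up−V_dn)/(S_up−S_dn) = (20.9818−89.3466)/(203.6082−135.2434) = -1.0000. V = [p*·20.9818 + (1−p*)·89.3466]/1.12 = 51.9077. B = V − Δ·S = 200.5268.
(3,2): S=223.7452. Δ = (V_up−V_dn)/(S_up−S_dn) = (0.0000−20.9818)/(306.5310−203.6082) = -0.2039. V = [p*·0.0000 + (1−p*)·20.9818]/1.12 = 10.1814. B = V − Δ·S = 55.7941.
(3,3): S=336.8472. Δ = (V_up−V_dn)/(S_up−S_dn) = (0.0000−0.0000)/(461.4807−306.5310) = 0.0000. V = [p*·0.0000 + (1−p*)·0.0000]/1.12 = 0.0000. B = V − Δ·S = 0.0000.
(2,0): S=108.4811. Δ = (V_up−V_dn)/(S_up−S_dn) = (51.9077−101.8090)/(148.6191−98.7178) = -1.0000. V = [p*·51.9077 + (1−p*)·101.8090]/1.12 = 70.5607. B = V − Δ·S = 179.0418.
(2,1): S=163.3177. Δ = (V_up−V_dn)/(S_up−S_dn) = (10.1814−51.9077)/(223.7452−148.6191) = -0.5554. V = [p*·10.1814 + (1−p*)·51.9077]/1.12 = 29.3381. B = V − Δ·S = 120.0475.
(2,2): S=245.8739. Δ = (V_up−V_dn)/(S_up−S_dn) = (0.0000−10.1814)/(336.8472−223.7452) = -0.0900. V = [p*·0.0000 + (1−p*)·10.1814]/1.12 = 4.9405. B = V − Δ·S = 27.0740.
(1,0): S=119.2100. Δ = (V_up−V_dn)/(S_up−S_dn) = (29.3381−70.5607)/(163.3177−108.4811) = -0.7517. V = [p*·29.3381 + (1−p*)·70.5607]/1.12 = 46.1979. B = V − Δ·S = 135.8121.
(1,1): S=179.4700. Δ = (V_up−V_dn)/(S_up−S_dn) = (4.9405−29.3381)/(245.8739−163.3177) = -0.2955. V = [p*·4.9405 + (1−p*)·29.3381]/1.12 = 16.2501. B = V − Δ·S = 69.2884.
(0,0): S=131.0000. Δ = (V_up−V_dn)/(S_up−S_dn) = (16.2501−46.1979)/(179.4700−119.2100) = -0.4970. V = [p*·16.2501 + (1−p*)·46.1979]/1.12 = 29.0412. B = V − Δ·S = 94.1452.
As a check, the time-0 holding Δ(0,0)·S0 + B(0,0) comes to 29.0412 — exactly V0.

(0,0): Delta=-0.4970 Bond=94.1452
(1,0): Delta=-0.7517 Bond=135.8121
(1,1): Delta=-0.2955 Bond=69.2884
(2,0): Delta=-1.0000 Bond=179.0418
(2,1): Delta=-0.5554 Bond=120.0475
(2,2): Delta=-0.0900 Bond=27.0740
(3,0): Delta=-1.0000 Bond=200.5268
(3,1): Delta=-1.0000 Bond=200.5268
(3,2): Delta=-0.2039 Bond=55.7941
(3,3): Delta=0.0000 Bond=0.0000
V0=29.0412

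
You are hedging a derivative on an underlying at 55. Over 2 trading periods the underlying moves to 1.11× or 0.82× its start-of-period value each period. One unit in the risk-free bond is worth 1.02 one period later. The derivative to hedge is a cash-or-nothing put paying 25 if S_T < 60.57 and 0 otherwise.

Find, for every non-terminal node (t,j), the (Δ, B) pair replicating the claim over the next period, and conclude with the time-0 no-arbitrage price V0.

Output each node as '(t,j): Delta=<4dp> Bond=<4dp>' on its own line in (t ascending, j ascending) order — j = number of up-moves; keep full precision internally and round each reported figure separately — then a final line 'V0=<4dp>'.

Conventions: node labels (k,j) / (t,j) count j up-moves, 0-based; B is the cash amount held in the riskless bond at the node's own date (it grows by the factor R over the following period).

(0,0): Delta=-1.0598 Bond=70.8876
(1,0): Delta=0.0000 Bond=24.5098
(1,1): Delta=-1.4121 Bond=93.8134
V0=12.6003

Arbitrage-free pricing uses the up-move probability p* = (R−d)/(u−d) = 0.6897, discounting each step at R = 1.02.
At maturity the claim pays: V(2,0)=25.0000, V(2,1)=25.0000, V(2,2)=0.0000
Node (1,0) S=45.1000: V=(p*·25.0000+(1−p*)·25.0000)/1.02=24.5098; Δ=(25.0000−25.0000)/(50.0610−36.9820)=0.0000; B=V−Δ·S=24.5098
Node (1,1) S=61.0500: V=(p*·0.0000+(1−p*)·25.0000)/1.02=7.6065; Δ=(0.0000−25.0000)/(67.7655−50.0610)=-1.4121; B=V−Δ·S=93.8134
Node (0,0) S=55.0000: V=(p*·7.6065+(1−p*)·24.5098)/1.02=12.6003; Δ=(7.6065−24.5098)/(61.0500−45.1000)=-1.0598; B=V−Δ·S=70.8876
Verification: the root portfolio costs Δ(0,0)·S0 + B(0,0) = 12.6003, matching V0.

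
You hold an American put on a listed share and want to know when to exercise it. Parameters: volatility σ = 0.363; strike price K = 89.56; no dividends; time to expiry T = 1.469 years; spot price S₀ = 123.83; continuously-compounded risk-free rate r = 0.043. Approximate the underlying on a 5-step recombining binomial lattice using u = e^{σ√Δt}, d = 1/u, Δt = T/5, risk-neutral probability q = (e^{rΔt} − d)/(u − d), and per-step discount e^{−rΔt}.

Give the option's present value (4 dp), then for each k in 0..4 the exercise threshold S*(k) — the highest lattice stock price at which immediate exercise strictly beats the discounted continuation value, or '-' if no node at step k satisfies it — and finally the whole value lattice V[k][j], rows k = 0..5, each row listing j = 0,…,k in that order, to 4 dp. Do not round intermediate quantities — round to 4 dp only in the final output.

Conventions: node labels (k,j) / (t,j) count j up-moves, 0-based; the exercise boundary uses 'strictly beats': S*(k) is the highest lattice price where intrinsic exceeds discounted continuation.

price = 4.9653
boundary = - - - - 56.3666
tree:
4.9653
8.3992 1.4213
13.8527 2.7845 0.0000
22.0410 5.4550 0.0000 0.0000
33.1934 10.6869 0.0000 0.0000 0.0000
43.2610 20.9365 0.0000 0.0000 0.0000 0.0000

Δt=0.29380  u=1.21745  d=0.82139  q=0.48307  discount=0.98745
step 5 (expiry): payoffs max(K−S,0) = 43.2610 20.9365 0.0000 0.0000 0.0000 0.0000
step 4: (k=4,j=0): S=56.3666, K−S=33.1934, hold=32.0690 ⇒ V=33.1934 exercise | (k=4,j=1): S=83.5457, K−S=6.0143, hold=10.6869 ⇒ V=10.6869 continue | (k=4,j=2): S=123.8300, K−S=0.0000, hold=0.0000 ⇒ V=0.0000 continue | (k=4,j=3): S=183.5387, K−S=0.0000, hold=0.0000 ⇒ V=0.0000 continue | (k=4,j=4): S=272.0380, K−S=0.0000, hold=0.0000 ⇒ V=0.0000 continue  boundary S*=56.3666
step 3: (k=3,j=0): S=68.6235, K−S=20.9365, hold=22.0410 ⇒ V=22.0410 continue | (k=3,j=1): S=101.7126, K−S=0.0000, hold=5.4550 ⇒ V=5.4550 continue | (k=3,j=2): S=150.7568, K−S=0.0000, hold=0.0000 ⇒ V=0.0000 continue | (k=3,j=3): S=223.4491, K−S=0.0000, hold=0.0000 ⇒ V=0.0000 continue  boundary S*=-
step 2: (k=2,j=0): S=83.5457, K−S=6.0143, hold=13.8527 ⇒ V=13.8527 continue | (k=2,j=1): S=123.8300, K−S=0.0000, hold=2.7845 ⇒ V=2.7845 continue | (k=2,j=2): S=183.5387, K−S=0.0000, hold=0.0000 ⇒ V=0.0000 continue  boundary S*=-
step 1: (k=1,j=0): S=101.7126, K−S=0.0000, hold=8.3992 ⇒ V=8.3992 continue | (k=1,j=1): S=150.7568, K−S=0.0000, hold=1.4213 ⇒ V=1.4213 continue  boundary S*=-
step 0: (k=0,j=0): S=123.8300, K−S=0.0000, hold=4.9653 ⇒ V=4.9653 continue  boundary S*=-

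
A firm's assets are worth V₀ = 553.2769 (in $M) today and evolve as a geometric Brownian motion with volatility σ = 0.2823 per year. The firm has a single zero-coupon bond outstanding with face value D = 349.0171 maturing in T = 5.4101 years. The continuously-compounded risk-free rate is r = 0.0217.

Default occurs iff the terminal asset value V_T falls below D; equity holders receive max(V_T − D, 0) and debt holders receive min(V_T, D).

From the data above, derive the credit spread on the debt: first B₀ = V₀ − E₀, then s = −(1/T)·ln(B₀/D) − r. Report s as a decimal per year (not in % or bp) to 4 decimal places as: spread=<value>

spread=0.0171

Apply the equity-as-call identities (strike 349.0171, horizon 5.4101 years):
d₁ = [ln(V₀/D) + (r + σ²/2)T] / (σ√T)
   = [ln(553.2769/349.0171) + (0.0217 + 0.5·0.2823²)·5.4101] / (0.2823·√5.4101)
   = [0.460738 + 0.332974] / 0.656619 = 1.208785
d₂ = d₁ − σ√T = 1.208785 − 0.656619 = 0.552166
N(d₁) = 0.886627,  N(d₂) = 0.709583,  e^(−rT) = 0.889230
E₀ = V₀·N(d₁) − D·e^(−rT)·N(d₂)
   = 553.2769·0.886627 − 349.0171·0.889230·0.709583 = 270.326778
B₀ = V₀ − E₀ = 553.2769 − 270.326778 = 282.950122
spread = −(1/T)·ln(B₀/D) − r = −(1/5.4101)·ln(282.950122/349.0171) − 0.0217 = 0.01708861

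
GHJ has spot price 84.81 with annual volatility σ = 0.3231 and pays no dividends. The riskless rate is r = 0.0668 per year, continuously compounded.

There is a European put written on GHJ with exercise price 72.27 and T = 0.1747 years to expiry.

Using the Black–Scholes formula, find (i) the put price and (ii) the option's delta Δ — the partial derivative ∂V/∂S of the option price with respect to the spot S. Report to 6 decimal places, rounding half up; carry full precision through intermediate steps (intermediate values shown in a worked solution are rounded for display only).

price = 0.507793
Δ = -0.090327

σ√T = 0.3231·√0.1747 = 0.135047
d₁ = (ln(S/K) + (r+σ²/2)T) / (σ√T) = (ln(84.81/72.27) + (0.0668+0.3231²/2)·0.1747) / 0.135047 = (0.160004 + 0.020789) / 0.135047 = 1.338747
d₂ = d₁ − σ√T = 1.338747 − 0.135047 = 1.203700
e^{−rT} = 0.988398
N(−d₁) = 0.090327,  N(−d₂) = 0.114353
Put price V = K·e^{−rT}·N(−d₂) − S·N(−d₁) = 8.168389 − 7.660596 = 0.507793
Δ = −N(−d₁) = -0.090327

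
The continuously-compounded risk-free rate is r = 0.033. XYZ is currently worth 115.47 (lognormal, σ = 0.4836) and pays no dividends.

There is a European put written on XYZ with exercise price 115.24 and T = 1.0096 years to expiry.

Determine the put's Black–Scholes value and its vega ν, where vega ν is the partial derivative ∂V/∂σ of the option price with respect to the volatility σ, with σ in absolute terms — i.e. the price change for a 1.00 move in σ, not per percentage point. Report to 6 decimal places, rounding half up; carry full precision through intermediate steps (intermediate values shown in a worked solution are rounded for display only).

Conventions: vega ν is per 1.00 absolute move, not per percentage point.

σ√T = 0.4836·√1.0096 = 0.485916
d₁ = (ln(S/K) + (r+σ²/2)T) / (σ√T) = (ln(115.47/115.24) + (0.033+0.4836²/2)·1.0096) / 0.485916 = (0.001994 + 0.151374) / 0.485916 = 0.315626
d₂ = d₁ − σ√T = 0.315626 − 0.485916 = -0.170290
e^{−rT} = 0.967232
N(−d₁) = 0.376143,  N(−d₂) = 0.567609
Put price V = K·e^{−rT}·N(−d₂) − S·N(−d₁) = 63.267850 − 43.433250 = 19.834600
φ(d₁) = (1/√(2π))·e^{−d₁²/2} = 0.379558
ν = S·φ(d₁)·√T = 44.037406

price = 19.834600
ν = 44.037406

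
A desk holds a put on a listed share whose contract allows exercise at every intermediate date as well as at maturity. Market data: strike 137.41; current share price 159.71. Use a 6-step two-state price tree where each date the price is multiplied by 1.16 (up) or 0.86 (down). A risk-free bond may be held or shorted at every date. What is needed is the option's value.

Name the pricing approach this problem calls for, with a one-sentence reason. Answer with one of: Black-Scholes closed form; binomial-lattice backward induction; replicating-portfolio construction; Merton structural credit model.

Key observation: the defining feature is the embedded early-exercise option across 6 discrete dates on the spot-159.71 tree; pricing the strike-137.41 put means working backward with an exercise test at every node.

framework: binomial-lattice backward induction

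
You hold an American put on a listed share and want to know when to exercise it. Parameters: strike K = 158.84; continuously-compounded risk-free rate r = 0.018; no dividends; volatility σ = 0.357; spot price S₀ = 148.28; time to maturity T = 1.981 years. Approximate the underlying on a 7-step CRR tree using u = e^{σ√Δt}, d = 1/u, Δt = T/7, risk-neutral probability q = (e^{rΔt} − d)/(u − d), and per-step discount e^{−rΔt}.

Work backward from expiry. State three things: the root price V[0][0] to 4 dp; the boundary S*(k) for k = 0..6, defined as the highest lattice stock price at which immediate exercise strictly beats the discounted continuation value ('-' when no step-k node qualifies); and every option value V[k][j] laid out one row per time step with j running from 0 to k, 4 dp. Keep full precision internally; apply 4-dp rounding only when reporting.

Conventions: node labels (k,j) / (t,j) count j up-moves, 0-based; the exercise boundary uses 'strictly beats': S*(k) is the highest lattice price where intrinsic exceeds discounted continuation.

params: Δt=0.28300 u=1.20915 d=0.82703 q=0.46603 e^(-rΔt)=0.99492
t_7 payoffs: 119.6002 101.4699 74.9627 36.2082 0.0000 0.0000 0.0000 0.0000
t_6: node(6,0) S=47.4467 payoff=111.3933 vs cont=110.5862 → 111.3933 [stop]  node(6,1) S=69.3689 payoff=89.4711 vs cont=88.6640 → 89.4711 [stop]  node(6,2) S=101.4200 payoff=57.4200 vs cont=56.6129 → 57.4200 [stop]  node(6,3) S=148.2800 payoff=10.5600 vs cont=19.2359 → 19.2359 [wait]  node(6,4) S=216.7911 payoff=0.0000 vs cont=0.0000 → 0.0000 [wait]  node(6,5) S=316.9570 payoff=0.0000 vs cont=0.0000 → 0.0000 [wait]  node(6,6) S=463.4035 payoff=0.0000 vs cont=0.0000 → 0.0000 [wait]  ⇒ S*(6)=101.4200
t_5: node(5,0) S=57.3701 payoff=101.4699 vs cont=100.6629 → 101.4699 [stop]  node(5,1) S=83.8773 payoff=74.9627 vs cont=74.1557 → 74.9627 [stop]  node(5,2) S=122.6318 payoff=36.2082 vs cont=39.4238 → 39.4238 [wait]  node(5,3) S=179.2925 payoff=0.0000 vs cont=10.2192 → 10.2192 [wait]  node(5,4) S=262.1325 payoff=0.0000 vs cont=0.0000 → 0.0000 [wait]  node(5,5) S=383.2479 payoff=0.0000 vs cont=0.0000 → 0.0000 [wait]  ⇒ S*(5)=83.8773
t_4: node(4,0) S=69.3689 payoff=89.4711 vs cont=88.6640 → 89.4711 [stop]  node(4,1) S=101.4200 payoff=57.4200 vs cont=58.1039 → 58.1039 [wait]  node(4,2) S=148.2800 payoff=10.5600 vs cont=25.6825 → 25.6825 [wait]  node(4,3) S=216.7911 payoff=0.0000 vs cont=5.4291 → 5.4291 [wait]  node(4,4) S=316.9570 payoff=0.0000 vs cont=0.0000 → 0.0000 [wait]  ⇒ S*(4)=69.3689
t_3: node(3,0) S=83.8773 payoff=74.9627 vs cont=74.4728 → 74.9627 [stop]  node(3,1) S=122.6318 payoff=36.2082 vs cont=42.7761 → 42.7761 [wait]  node(3,2) S=179.2925 payoff=0.0000 vs cont=16.1613 → 16.1613 [wait]  node(3,3) S=262.1325 payoff=0.0000 vs cont=2.8842 → 2.8842 [wait]  ⇒ S*(3)=83.8773
t_2: node(2,0) S=101.4200 payoff=57.4200 vs cont=59.6582 → 59.6582 [wait]  node(2,1) S=148.2800 payoff=10.5600 vs cont=30.2185 → 30.2185 [wait]  node(2,2) S=216.7911 payoff=0.0000 vs cont=9.9231 → 9.9231 [wait]  ⇒ S*(2)=-
t_1: node(1,0) S=122.6318 payoff=36.2082 vs cont=45.7051 → 45.7051 [wait]  node(1,1) S=179.2925 payoff=0.0000 vs cont=20.6548 → 20.6548 [wait]  ⇒ S*(1)=-
t_0: node(0,0) S=148.2800 payoff=10.5600 vs cont=33.8580 → 33.8580 [wait]  ⇒ S*(0)=-

price = 33.8580
boundary = - - - 83.8773 69.3689 83.8773 101.4200
tree:
33.8580
45.7051 20.6548
59.6582 30.2185 9.9231
74.9627 42.7761 16.1613 2.8842
89.4711 58.1039 25.6825 5.4291 0.0000
101.4699 74.9627 39.4238 10.2192 0.0000 0.0000
111.3933 89.4711 57.4200 19.2359 0.0000 0.0000 0.0000
119.6002 101.4699 74.9627 36.2082 0.0000 0.0000 0.0000 0.0000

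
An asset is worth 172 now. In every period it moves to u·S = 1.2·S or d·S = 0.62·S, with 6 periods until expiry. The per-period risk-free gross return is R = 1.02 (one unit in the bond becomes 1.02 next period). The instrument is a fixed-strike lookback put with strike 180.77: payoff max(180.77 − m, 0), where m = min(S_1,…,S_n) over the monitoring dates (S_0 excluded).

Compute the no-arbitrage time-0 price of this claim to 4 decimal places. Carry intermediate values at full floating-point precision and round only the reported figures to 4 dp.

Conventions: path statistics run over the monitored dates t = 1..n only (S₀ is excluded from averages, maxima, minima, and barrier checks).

price = 59.1122

Set p* = 0.6897 (from d < R < u); the path-dependent value is the discounted p*-expectation over all price paths.
Enumerate all 2^6 = 64 price paths (U = up ×1.2, D = down ×0.62); each path with k up-moves has probability p*^k·(1−p*)^(6−k).
DDDDDD: m=9.7696, payoff=171.0004, prob=0.000893
UDDDDD: m=18.9090, payoff=161.8610, prob=0.001985
DUDDDD: m=18.9090, payoff=161.8610, prob=0.001985
UUDDDD: m=36.5980, payoff=144.1720, prob=0.004412
DDUDDD: m=18.9090, payoff=161.8610, prob=0.001985
UDUDDD: m=36.5980, payoff=144.1720, prob=0.004412
DUUDDD: m=36.5980, payoff=144.1720, prob=0.004412
UUUDDD: m=70.8349, payoff=109.9351, prob=0.009805
DDDUDD: m=18.9090, payoff=161.8610, prob=0.001985
UDDUDD: m=36.5980, payoff=144.1720, prob=0.004412
DUDUDD: m=36.5980, payoff=144.1720, prob=0.004412
UUDUDD: m=70.8349, payoff=109.9351, prob=0.009805
DDUUDD: m=36.5980, payoff=144.1720, prob=0.004412
UDUUDD: m=70.8349, payoff=109.9351, prob=0.009805
DUUUDD: m=70.8349, payoff=109.9351, prob=0.009805
UUUUDD: m=137.0998, payoff=43.6702, prob=0.021788
DDDDUD: m=18.9090, payoff=161.8610, prob=0.001985
UDDDUD: m=36.5980, payoff=144.1720, prob=0.004412
DUDDUD: m=36.5980, payoff=144.1720, prob=0.004412
UUDDUD: m=70.8349, payoff=109.9351, prob=0.009805
DDUDUD: m=36.5980, payoff=144.1720, prob=0.004412
UDUDUD: m=70.8349, payoff=109.9351, prob=0.009805
DUUDUD: m=70.8349, payoff=109.9351, prob=0.009805
UUUDUD: m=137.0998, payoff=43.6702, prob=0.021788
DDDUUD: m=36.5980, payoff=144.1720, prob=0.004412
UDDUUD: m=70.8349, payoff=109.9351, prob=0.009805
DUDUUD: m=70.8349, payoff=109.9351, prob=0.009805
UUDUUD: m=137.0998, payoff=43.6702, prob=0.021788
DDUUUD: m=66.1168, payoff=114.6532, prob=0.009805
UDUUUD: m=127.9680, payoff=52.8020, prob=0.021788
DUUUUD: m=106.6400, payoff=74.1300, prob=0.021788
UUUUUD: m=206.4000, payoff=0.0000, prob=0.048418
DDDDDU: m=15.7575, payoff=165.0125, prob=0.001985
UDDDDU: m=30.4984, payoff=150.2716, prob=0.004412
DUDDDU: m=30.4984, payoff=150.2716, prob=0.004412
UUDDDU: m=59.0291, payoff=121.7409, prob=0.009805
DDUDDU: m=30.4984, payoff=150.2716, prob=0.004412
UDUDDU: m=59.0291, payoff=121.7409, prob=0.009805
DUUDDU: m=59.0291, payoff=121.7409, prob=0.009805
UUUDDU: m=114.2498, payoff=66.5202, prob=0.021788
DDDUDU: m=30.4984, payoff=150.2716, prob=0.004412
UDDUDU: m=59.0291, payoff=121.7409, prob=0.009805
DUDUDU: m=59.0291, payoff=121.7409, prob=0.009805
UUDUDU: m=114.2498, payoff=66.5202, prob=0.021788
DDUUDU: m=59.0291, payoff=121.7409, prob=0.009805
UDUUDU: m=114.2498, payoff=66.5202, prob=0.021788
DUUUDU: m=106.6400, payoff=74.1300, prob=0.021788
UUUUDU: m=206.4000, payoff=0.0000, prob=0.048418
DDDDUU: m=25.4153, payoff=155.3547, prob=0.004412
UDDDUU: m=49.1909, payoff=131.5791, prob=0.009805
DUDDUU: m=49.1909, payoff=131.5791, prob=0.009805
UUDDUU: m=95.2082, payoff=85.5618, prob=0.021788
DDUDUU: m=49.1909, payoff=131.5791, prob=0.009805
UDUDUU: m=95.2082, payoff=85.5618, prob=0.021788
DUUDUU: m=95.2082, payoff=85.5618, prob=0.021788
UUUDUU: m=184.2739, payoff=0.0000, prob=0.048418
DDDUUU: m=40.9924, payoff=139.7776, prob=0.009805
UDDUUU: m=79.3402, payoff=101.4298, prob=0.021788
DUDUUU: m=79.3402, payoff=101.4298, prob=0.021788
UUDUUU: m=153.5616, payoff=27.2084, prob=0.048418
DDUUUU: m=66.1168, payoff=114.6532, prob=0.021788
UDUUUU: m=127.9680, payoff=52.8020, prob=0.048418
DUUUUU: m=106.6400, payoff=74.1300, prob=0.048418
UUUUUU: m=206.4000, payoff=0.0000, prob=0.107595
Price = Σ prob·payoff / R^6 = 66.569984 / 1.126162 = 59.1122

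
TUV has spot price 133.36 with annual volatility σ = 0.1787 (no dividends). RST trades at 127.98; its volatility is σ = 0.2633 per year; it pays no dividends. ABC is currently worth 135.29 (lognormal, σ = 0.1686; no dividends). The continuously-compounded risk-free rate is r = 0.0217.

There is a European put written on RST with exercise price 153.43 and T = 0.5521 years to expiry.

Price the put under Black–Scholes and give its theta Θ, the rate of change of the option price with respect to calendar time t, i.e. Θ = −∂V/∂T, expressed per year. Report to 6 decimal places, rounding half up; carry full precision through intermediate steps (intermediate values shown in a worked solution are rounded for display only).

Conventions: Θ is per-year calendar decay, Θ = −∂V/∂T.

σ√T = 0.2633·√0.5521 = 0.195641
d₁ = (ln(S/K) + (r+σ²/2)T) / (σ√T) = (ln(127.98/153.43) + (0.0217+0.2633²/2)·0.5521) / 0.195641 = (-0.181370 + 0.031118) / 0.195641 = -0.768000
d₂ = d₁ − σ√T = -0.768000 − 0.195641 = -0.963641
e^{−rT} = 0.988091
N(−d₁) = 0.778756,  N(−d₂) = 0.832387
Put price V = K·e^{−rT}·N(−d₂) − S·N(−d₁) = 126.192180 − 99.665233 = 26.526947
φ(d₁) = (1/√(2π))·e^{−d₁²/2} = 0.297051
Θ = −S·φ(d₁)·σ/(2√T) + r·K·e^{−rT}·N(−d₂) = −6.735745 + 2.738370 = -3.997374

price = 26.526947
Θ = -3.997374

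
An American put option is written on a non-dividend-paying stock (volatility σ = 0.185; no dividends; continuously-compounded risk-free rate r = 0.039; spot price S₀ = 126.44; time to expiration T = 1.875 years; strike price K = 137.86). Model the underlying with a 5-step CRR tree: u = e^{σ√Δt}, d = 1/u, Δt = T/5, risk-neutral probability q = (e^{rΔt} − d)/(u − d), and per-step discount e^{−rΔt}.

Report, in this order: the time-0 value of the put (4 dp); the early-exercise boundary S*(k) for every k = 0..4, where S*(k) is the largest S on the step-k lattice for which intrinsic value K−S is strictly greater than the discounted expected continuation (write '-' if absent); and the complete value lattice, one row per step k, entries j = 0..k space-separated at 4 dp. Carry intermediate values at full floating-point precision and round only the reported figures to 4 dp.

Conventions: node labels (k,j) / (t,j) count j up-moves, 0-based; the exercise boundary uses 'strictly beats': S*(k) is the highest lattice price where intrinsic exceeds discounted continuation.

Δt=0.37500, u=1.11996, d=0.89289, q=0.53659, disc=e^(-rΔt)=0.98548
k=5 terminal: V=max(K-S,0) → 66.1003 47.8518 24.9627 0.0000 0.0000 0.0000
k=4: j=0 S=80.3677 intr=57.4923 cont=55.4908 V=57.4923[EX]; j=1 S=100.8052 intr=37.0548 cont=35.0533 V=37.0548[EX]; j=2 S=126.4400 intr=11.4200 cont=11.4000 V=11.4200[EX]; j=3 S=158.5937 intr=0.0000 cont=0.0000 V=0.0000[hold]; j=4 S=198.9241 intr=0.0000 cont=0.0000 V=0.0000[hold]  S*(4)=126.4400
k=3: j=0 S=90.0082 intr=47.8518 cont=45.8502 V=47.8518[EX]; j=1 S=112.8973 intr=24.9627 cont=22.9611 V=24.9627[EX]; j=2 S=141.6072 intr=0.0000 cont=5.2153 V=5.2153[hold]; j=3 S=177.6179 intr=0.0000 cont=0.0000 V=0.0000[hold]  S*(3)=112.8973
k=2: j=0 S=100.8052 intr=37.0548 cont=35.0533 V=37.0548[EX]; j=1 S=126.4400 intr=11.4200 cont=14.1578 V=14.1578[hold]; j=2 S=158.5937 intr=0.0000 cont=2.3817 V=2.3817[hold]  S*(2)=100.8052
k=1: j=0 S=112.8973 intr=24.9627 cont=24.4089 V=24.9627[EX]; j=1 S=141.6072 intr=0.0000 cont=7.7251 V=7.7251[hold]  S*(1)=112.8973
k=0: j=0 S=126.4400 intr=11.4200 cont=15.4850 V=15.4850[hold]  S*(0)=-

price = 15.4850
boundary = - 112.8973 100.8052 112.8973 126.4400
tree:
15.4850
24.9627 7.7251
37.0548 14.1578 2.3817
47.8518 24.9627 5.2153 0.0000
57.4923 37.0548 11.4200 0.0000 0.0000
66.1003 47.8518 24.9627 0.0000 0.0000 0.0000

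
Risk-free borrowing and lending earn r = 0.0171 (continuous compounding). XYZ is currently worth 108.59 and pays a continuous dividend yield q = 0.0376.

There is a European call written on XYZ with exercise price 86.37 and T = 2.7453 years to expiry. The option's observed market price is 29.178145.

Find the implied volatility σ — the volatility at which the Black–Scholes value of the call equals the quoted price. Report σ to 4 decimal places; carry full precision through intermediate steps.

sigma = 0.3493

At σ = 0.3493 the Black–Scholes value reproduces the quote:
σ√T = 0.3493·√2.7453 = 0.578753
d₁ = (ln(S/K) + (r−q+σ²/2)T) / (σ√T) = (ln(108.59/86.37) + (0.0171−0.0376+0.3493²/2)·2.7453) / 0.578753 = (0.228939 + 0.111199) / 0.578753 = 0.587708
d₂ = d₁ − σ√T = 0.587708 − 0.578753 = 0.008955
e^{−rT} = 0.954140
e^{−qT} = 0.901926
N(d₁) = 0.721636,  N(d₂) = 0.503572
V = S·e^{−qT}·N(d₁) − K·e^{−rT}·N(d₂) = 70.677087 − 41.498942 = 29.178145 (matching the quote); vega is positive throughout, so no other σ reproduces this price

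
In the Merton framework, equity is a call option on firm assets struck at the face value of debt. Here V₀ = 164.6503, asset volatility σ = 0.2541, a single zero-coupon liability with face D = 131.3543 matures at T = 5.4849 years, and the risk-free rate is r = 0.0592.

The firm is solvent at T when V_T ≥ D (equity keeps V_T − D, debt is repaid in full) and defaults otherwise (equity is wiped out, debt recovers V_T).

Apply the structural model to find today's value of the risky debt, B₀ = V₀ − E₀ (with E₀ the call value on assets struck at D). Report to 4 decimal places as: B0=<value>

B0=87.9949

With assets at 164.6503 and a single debt payment of 131.3543 at 5.4849 years:
d₁ = [ln(V₀/D) + (r + σ²/2)T] / (σ√T)
   = [ln(164.6503/131.3543) + (0.0592 + 0.5·0.2541²)·5.4849] / (0.2541·√5.4849)
   = [0.225926 + 0.501777] / 0.595099 = 1.222827
d₂ = d₁ − σ√T = 1.222827 − 0.595099 = 0.627728
N(d₁) = 0.889303,  N(d₂) = 0.734909,  e^(−rT) = 0.722740
E₀ = V₀·N(d₁) − D·e^(−rT)·N(d₂)
   = 164.6503·0.889303 − 131.3543·0.722740·0.734909 = 76.655351
B₀ = V₀ − E₀ = 164.6503 − 76.655351 = 87.994949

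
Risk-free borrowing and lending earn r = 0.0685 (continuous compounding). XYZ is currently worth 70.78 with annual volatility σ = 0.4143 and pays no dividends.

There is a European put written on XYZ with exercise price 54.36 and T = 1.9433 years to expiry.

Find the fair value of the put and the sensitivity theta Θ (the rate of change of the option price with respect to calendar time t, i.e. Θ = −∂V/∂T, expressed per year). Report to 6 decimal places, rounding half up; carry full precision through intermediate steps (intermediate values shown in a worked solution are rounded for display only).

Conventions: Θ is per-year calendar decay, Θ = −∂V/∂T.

σ√T = 0.4143·√1.9433 = 0.577544
d₁ = (ln(S/K) + (r+σ²/2)T) / (σ√T) = (ln(70.78/54.36) + (0.0685+0.4143²/2)·1.9433) / 0.577544 = (0.263948 + 0.299894) / 0.577544 = 0.976276
d₂ = d₁ − σ√T = 0.976276 − 0.577544 = 0.398733
e^{−rT} = 0.875364
N(−d₁) = 0.164464,  N(−d₂) = 0.345045
Put price V = K·e^{−rT}·N(−d₂) − S·N(−d₁) = 16.418887 − 11.640744 = 4.778143
φ(d₁) = (1/√(2π))·e^{−d₁²/2} = 0.247710
Θ = −S·φ(d₁)·σ/(2√T) + r·K·e^{−rT}·N(−d₂) = −2.605369 + 1.124694 = -1.480675

price = 4.778143
Θ = -1.480675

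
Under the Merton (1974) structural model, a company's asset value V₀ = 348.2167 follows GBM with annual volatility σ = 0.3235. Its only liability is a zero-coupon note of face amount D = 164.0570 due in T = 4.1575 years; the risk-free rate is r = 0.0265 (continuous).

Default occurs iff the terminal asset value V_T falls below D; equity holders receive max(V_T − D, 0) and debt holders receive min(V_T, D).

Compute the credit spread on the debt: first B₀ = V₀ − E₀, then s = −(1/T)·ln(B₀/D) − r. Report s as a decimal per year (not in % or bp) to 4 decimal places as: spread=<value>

spread=0.0108

With assets at 348.2167 and a single debt payment of 164.0570 at 4.1575 years:
d₁ = [ln(V₀/D) + (r + σ²/2)T] / (σ√T)
   = [ln(348.2167/164.0570) + (0.0265 + 0.5·0.3235²)·4.1575] / (0.3235·√4.1575)
   = [0.752611 + 0.327720] / 0.659615 = 1.637820
d₂ = d₁ − σ√T = 1.637820 − 0.659615 = 0.978206
N(d₁) = 0.949270,  N(d₂) = 0.836014,  e^(−rT) = 0.895678
E₀ = V₀·N(d₁) − D·e^(−rT)·N(d₂)
   = 348.2167·0.949270 − 164.0570·0.895678·0.836014 = 207.706018
B₀ = V₀ − E₀ = 348.2167 − 207.706018 = 140.510682
spread = −(1/T)·ln(B₀/D) − r = −(1/4.1575)·ln(140.510682/164.0570) − 0.0265 = 0.01076528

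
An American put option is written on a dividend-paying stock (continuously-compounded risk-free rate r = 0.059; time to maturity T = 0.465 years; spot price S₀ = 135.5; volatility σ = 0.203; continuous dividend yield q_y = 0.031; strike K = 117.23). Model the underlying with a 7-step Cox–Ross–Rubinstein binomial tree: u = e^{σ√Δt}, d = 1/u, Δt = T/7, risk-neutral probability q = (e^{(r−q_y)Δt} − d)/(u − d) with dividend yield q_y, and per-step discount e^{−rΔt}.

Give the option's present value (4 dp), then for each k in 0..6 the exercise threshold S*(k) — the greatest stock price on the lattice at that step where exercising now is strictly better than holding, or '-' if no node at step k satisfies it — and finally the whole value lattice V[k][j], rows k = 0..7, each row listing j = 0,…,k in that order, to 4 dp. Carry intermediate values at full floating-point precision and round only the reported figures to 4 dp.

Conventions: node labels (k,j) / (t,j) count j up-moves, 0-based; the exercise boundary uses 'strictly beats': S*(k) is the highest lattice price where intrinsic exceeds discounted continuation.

Δt=0.06643, u=1.05371, d=0.94902, q=0.50471, disc=e^(-rΔt)=0.99609
k=7 terminal: V=max(K-S,0) → 23.2834 12.9199 1.4132 0.0000 0.0000 0.0000 0.0000 0.0000
k=6: j=0 S=98.9928 intr=18.2372 cont=17.9823 V=18.2372[EX]; j=1 S=109.9130 intr=7.3170 cont=7.0846 V=7.3170[EX]; j=2 S=122.0377 intr=0.0000 cont=0.6972 V=0.6972[hold]; j=3 S=135.5000 intr=0.0000 cont=0.0000 V=0.0000[hold]; j=4 S=150.4473 intr=0.0000 cont=0.0000 V=0.0000[hold]; j=5 S=167.0435 intr=0.0000 cont=0.0000 V=0.0000[hold]; j=6 S=185.4705 intr=0.0000 cont=0.0000 V=0.0000[hold]  S*(6)=109.9130
k=5: j=0 S=104.3101 intr=12.9199 cont=12.6759 V=12.9199[EX]; j=1 S=115.8168 intr=1.4132 cont=3.9604 V=3.9604[hold]; j=2 S=128.5928 intr=0.0000 cont=0.3440 V=0.3440[hold]; j=3 S=142.7782 intr=0.0000 cont=0.0000 V=0.0000[hold]; j=4 S=158.5284 intr=0.0000 cont=0.0000 V=0.0000[hold]; j=5 S=176.0160 intr=0.0000 cont=0.0000 V=0.0000[hold]  S*(5)=104.3101
k=4: j=0 S=109.9130 intr=7.3170 cont=8.3651 V=8.3651[hold]; j=1 S=122.0377 intr=0.0000 cont=2.1268 V=2.1268[hold]; j=2 S=135.5000 intr=0.0000 cont=0.1697 V=0.1697[hold]; j=3 S=150.4473 intr=0.0000 cont=0.0000 V=0.0000[hold]; j=4 S=167.0435 intr=0.0000 cont=0.0000 V=0.0000[hold]  S*(4)=-
k=3: j=0 S=115.8168 intr=1.4132 cont=5.1962 V=5.1962[hold]; j=1 S=128.5928 intr=0.0000 cont=1.1346 V=1.1346[hold]; j=2 S=142.7782 intr=0.0000 cont=0.0837 V=0.0837[hold]; j=3 S=158.5284 intr=0.0000 cont=0.0000 V=0.0000[hold]  S*(3)=-
k=2: j=0 S=122.0377 intr=0.0000 cont=3.1340 V=3.1340[hold]; j=1 S=135.5000 intr=0.0000 cont=0.6019 V=0.6019[hold]; j=2 S=150.4473 intr=0.0000 cont=0.0413 V=0.0413[hold]  S*(2)=-
k=1: j=0 S=128.5928 intr=0.0000 cont=1.8487 V=1.8487[hold]; j=1 S=142.7782 intr=0.0000 cont=0.3177 V=0.3177[hold]  S*(1)=-
k=0: j=0 S=135.5000 intr=0.0000 cont=1.0718 V=1.0718[hold]  S*(0)=-

price = 1.0718
boundary = - - - - - 104.3101 109.9130
tree:
1.0718
1.8487 0.3177
3.1340 0.6019 0.0413
5.1962 1.1346 0.0837 0.0000
8.3651 2.1268 0.1697 0.0000 0.0000
12.9199 3.9604 0.3440 0.0000 0.0000 0.0000
18.2372 7.3170 0.6972 0.0000 0.0000 0.0000 0.0000
23.2834 12.9199 1.4132 0.0000 0.0000 0.0000 0.0000 0.0000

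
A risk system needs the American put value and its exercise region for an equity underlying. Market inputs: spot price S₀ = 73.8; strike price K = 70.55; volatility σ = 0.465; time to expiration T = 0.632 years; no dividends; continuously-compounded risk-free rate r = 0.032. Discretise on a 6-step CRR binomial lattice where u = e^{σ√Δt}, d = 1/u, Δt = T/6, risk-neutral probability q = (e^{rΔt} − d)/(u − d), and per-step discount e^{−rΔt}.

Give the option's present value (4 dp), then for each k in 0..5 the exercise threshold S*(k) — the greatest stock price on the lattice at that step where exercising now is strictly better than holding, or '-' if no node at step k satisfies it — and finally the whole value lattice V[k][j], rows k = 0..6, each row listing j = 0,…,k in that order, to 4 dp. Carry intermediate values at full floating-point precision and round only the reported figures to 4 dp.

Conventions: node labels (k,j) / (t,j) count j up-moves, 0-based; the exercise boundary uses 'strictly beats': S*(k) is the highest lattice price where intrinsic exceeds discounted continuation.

params: Δt=0.10533 u=1.16290 d=0.85992 q=0.47349 e^(-rΔt)=0.99664
t_6 payoffs: 40.7096 30.1959 15.9777 0.0000 0.0000 0.0000 0.0000
t_5: node(5,0) S=34.7013 payoff=35.8487 vs cont=35.6113 → 35.8487 [stop]  node(5,1) S=46.9278 payoff=23.6222 vs cont=23.3848 → 23.6222 [stop]  node(5,2) S=63.4621 payoff=7.0879 vs cont=8.3842 → 8.3842 [wait]  node(5,3) S=85.8220 payoff=0.0000 vs cont=0.0000 → 0.0000 [wait]  node(5,4) S=116.0600 payoff=0.0000 vs cont=0.0000 → 0.0000 [wait]  node(5,5) S=156.9520 payoff=0.0000 vs cont=0.0000 → 0.0000 [wait]  ⇒ S*(5)=46.9278
t_4: node(4,0) S=40.3541 payoff=30.1959 vs cont=29.9585 → 30.1959 [stop]  node(4,1) S=54.5723 payoff=15.9777 vs cont=16.3520 → 16.3520 [wait]  node(4,2) S=73.8000 payoff=0.0000 vs cont=4.3995 → 4.3995 [wait]  node(4,3) S=99.8023 payoff=0.0000 vs cont=0.0000 → 0.0000 [wait]  node(4,4) S=134.9661 payoff=0.0000 vs cont=0.0000 → 0.0000 [wait]  ⇒ S*(4)=40.3541
t_3: node(3,0) S=46.9278 payoff=23.6222 vs cont=23.5614 → 23.6222 [stop]  node(3,1) S=63.4621 payoff=7.0879 vs cont=10.6567 → 10.6567 [wait]  node(3,2) S=85.8220 payoff=0.0000 vs cont=2.3086 → 2.3086 [wait]  node(3,3) S=116.0600 payoff=0.0000 vs cont=0.0000 → 0.0000 [wait]  ⇒ S*(3)=46.9278
t_2: node(2,0) S=54.5723 payoff=15.9777 vs cont=17.4244 → 17.4244 [wait]  node(2,1) S=73.8000 payoff=0.0000 vs cont=6.6814 → 6.6814 [wait]  node(2,2) S=99.8023 payoff=0.0000 vs cont=1.2114 → 1.2114 [wait]  ⇒ S*(2)=-
t_1: node(1,0) S=63.4621 payoff=7.0879 vs cont=12.2962 → 12.2962 [wait]  node(1,1) S=85.8220 payoff=0.0000 vs cont=4.0777 → 4.0777 [wait]  ⇒ S*(1)=-
t_0: node(0,0) S=73.8000 payoff=0.0000 vs cont=8.3766 → 8.3766 [wait]  ⇒ S*(0)=-

price = 8.3766
boundary = - - - 46.9278 40.3541 46.9278
tree:
8.3766
12.2962 4.0777
17.4244 6.6814 1.2114
23.6222 10.6567 2.3086 0.0000
30.1959 16.3520 4.3995 0.0000 0.0000
35.8487 23.6222 8.3842 0.0000 0.0000 0.0000
40.7096 30.1959 15.9777 0.0000 0.0000 0.0000 0.0000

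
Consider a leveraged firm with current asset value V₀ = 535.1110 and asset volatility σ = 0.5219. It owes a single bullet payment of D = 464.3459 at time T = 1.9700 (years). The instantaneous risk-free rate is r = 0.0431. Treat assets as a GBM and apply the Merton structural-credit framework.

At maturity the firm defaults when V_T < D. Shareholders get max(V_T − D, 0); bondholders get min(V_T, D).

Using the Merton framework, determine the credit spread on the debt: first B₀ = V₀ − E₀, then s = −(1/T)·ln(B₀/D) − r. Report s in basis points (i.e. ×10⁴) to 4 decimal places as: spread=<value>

spread=1193.4068

Work the structural quantities from V₀ = 535.1110 against face 464.3459:
d₁ = [ln(V₀/D) + (r + σ²/2)T] / (σ√T)
   = [ln(535.1110/464.3459) + (0.0431 + 0.5·0.5219²)·1.9700] / (0.5219·√1.9700)
   = [0.141844 + 0.353201] / 0.732522 = 0.675810
d₂ = d₁ − σ√T = 0.675810 − 0.732522 = -0.056712
N(d₁) = 0.750419,  N(d₂) = 0.477387,  e^(−rT) = 0.918598
E₀ = V₀·N(d₁) − D·e^(−rT)·N(d₂)
   = 535.1110·0.750419 − 464.3459·0.918598·0.477387 = 197.929415
B₀ = V₀ − E₀ = 535.1110 − 197.929415 = 337.181585
spread = −(1/T)·ln(B₀/D) − r = −(1/1.9700)·ln(337.181585/464.3459) − 0.0431 = 0.11934068
in basis points: 0.11934068 × 10⁴ = 1193.4068 bp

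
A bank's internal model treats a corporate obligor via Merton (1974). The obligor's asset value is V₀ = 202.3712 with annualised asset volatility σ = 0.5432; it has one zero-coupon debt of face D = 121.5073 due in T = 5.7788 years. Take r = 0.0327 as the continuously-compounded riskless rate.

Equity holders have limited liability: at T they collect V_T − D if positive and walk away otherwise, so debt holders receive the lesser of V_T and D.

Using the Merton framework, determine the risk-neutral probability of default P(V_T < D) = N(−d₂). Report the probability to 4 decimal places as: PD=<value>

PD=0.5468

Apply the equity-as-call identities (strike 121.5073, horizon 5.7788 years):
d₁ = [ln(V₀/D) + (r + σ²/2)T] / (σ√T)
   = [ln(202.3712/121.5073) + (0.0327 + 0.5·0.5432²)·5.7788] / (0.5432·√5.7788)
   = [0.510129 + 1.041531] / 1.305806 = 1.188278
d₂ = d₁ − σ√T = 1.188278 − 1.305806 = -0.117528
risk-neutral PD = N(−d₂) = N(0.117528) = 0.546779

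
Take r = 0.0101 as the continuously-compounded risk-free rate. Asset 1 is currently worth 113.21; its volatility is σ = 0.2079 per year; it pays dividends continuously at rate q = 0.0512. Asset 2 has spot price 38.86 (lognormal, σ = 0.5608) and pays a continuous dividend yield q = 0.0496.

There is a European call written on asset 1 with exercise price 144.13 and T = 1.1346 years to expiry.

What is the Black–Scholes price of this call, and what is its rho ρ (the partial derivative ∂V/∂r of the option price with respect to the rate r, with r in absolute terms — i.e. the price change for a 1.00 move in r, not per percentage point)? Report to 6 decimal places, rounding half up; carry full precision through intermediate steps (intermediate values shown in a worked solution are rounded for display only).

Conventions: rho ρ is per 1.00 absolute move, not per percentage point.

price = 1.236006
ρ = 12.774525

σ√T = 0.2079·√1.1346 = 0.221450
d₁ = (ln(S/K) + (r−q+σ²/2)T) / (σ√T) = (ln(113.21/144.13) + (0.0101−0.0512+0.2079²/2)·1.1346) / 0.221450 = (-0.241471 − 0.022112) / 0.221450 = -1.190260
d₂ = d₁ − σ√T = -1.190260 − 0.221450 = -1.411710
e^{−rT} = 0.988606
e^{−qT} = 0.943564
N(d₁) = 0.116972,  N(d₂) = 0.079018
Call price V = S·e^{−qT}·N(d₁) − K·e^{−rT}·N(d₂) = 12.495062 − 11.259056 = 1.236006
ρ = K·T·e^{−rT}·N(d₂) = 12.774525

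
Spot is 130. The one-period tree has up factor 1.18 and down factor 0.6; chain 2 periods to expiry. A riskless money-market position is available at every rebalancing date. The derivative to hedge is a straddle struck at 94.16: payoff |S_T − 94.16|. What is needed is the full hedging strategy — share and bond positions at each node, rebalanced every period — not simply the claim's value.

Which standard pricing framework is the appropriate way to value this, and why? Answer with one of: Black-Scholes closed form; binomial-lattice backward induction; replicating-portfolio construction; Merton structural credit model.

framework: replicating-portfolio construction

Key observation: the deliverable is the dynamic trading strategy on the 2-step tree (spot 130, moves 1.18 and 0.6), so the valuation must go through the node-by-node replicating-portfolio solve.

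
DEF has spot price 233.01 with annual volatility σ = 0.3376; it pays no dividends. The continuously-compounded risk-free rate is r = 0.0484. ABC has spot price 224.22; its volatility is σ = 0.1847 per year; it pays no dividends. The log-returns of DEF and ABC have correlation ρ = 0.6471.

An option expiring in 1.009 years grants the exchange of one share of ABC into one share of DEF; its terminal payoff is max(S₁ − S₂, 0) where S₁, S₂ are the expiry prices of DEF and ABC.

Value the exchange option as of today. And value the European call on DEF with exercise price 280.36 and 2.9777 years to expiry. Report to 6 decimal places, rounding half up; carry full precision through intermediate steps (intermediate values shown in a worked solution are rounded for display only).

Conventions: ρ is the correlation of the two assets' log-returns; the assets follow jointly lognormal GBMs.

σ_eff = √(σ₁² + σ₂² − 2ρσ₁σ₂) = √(0.3376² + 0.1847² − 2·0.6471·0.3376·0.1847) = 0.259593
d₁ = (ln(S₁/S₂) + (q₂ − q₁ + σ_eff²/2)T) / (σ_eff√T) = (ln(233.01/224.22) + (0.0 − 0.0 + 0.033694)·1.009) / 0.260758 = 0.277848
d₂ = d₁ − σ_eff√T = 0.277848 − 0.260758 = 0.017089
N(d₁) = 0.609435,  N(d₂) = 0.506817
V = S₁·e^{−q₁T}·N(d₁) − S₂·e^{−q₂T}·N(d₂) = 142.004538 − 113.638595 = 28.365943
[vanilla: DEF call K=280.36]
σ√T = 0.3376·√2.9777 = 0.582563
d₁ = (ln(S/K) + (r+σ²/2)T) / (σ√T) = (ln(233.01/280.36) + (0.0484+0.3376²/2)·2.9777) / 0.582563 = (-0.184993 + 0.313811) / 0.582563 = 0.221122
d₂ = d₁ − σ√T = 0.221122 − 0.582563 = -0.361441
e^{−rT} = 0.865783
N(d₁) = 0.587501,  N(d₂) = 0.358885
price = S·N(d₁) − K·e^{−rT}·N(d₂) = 136.893657 − 87.112471 = 49.781185

exchange price = 28.365943
price(DEF call K=280.36) = 49.781185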